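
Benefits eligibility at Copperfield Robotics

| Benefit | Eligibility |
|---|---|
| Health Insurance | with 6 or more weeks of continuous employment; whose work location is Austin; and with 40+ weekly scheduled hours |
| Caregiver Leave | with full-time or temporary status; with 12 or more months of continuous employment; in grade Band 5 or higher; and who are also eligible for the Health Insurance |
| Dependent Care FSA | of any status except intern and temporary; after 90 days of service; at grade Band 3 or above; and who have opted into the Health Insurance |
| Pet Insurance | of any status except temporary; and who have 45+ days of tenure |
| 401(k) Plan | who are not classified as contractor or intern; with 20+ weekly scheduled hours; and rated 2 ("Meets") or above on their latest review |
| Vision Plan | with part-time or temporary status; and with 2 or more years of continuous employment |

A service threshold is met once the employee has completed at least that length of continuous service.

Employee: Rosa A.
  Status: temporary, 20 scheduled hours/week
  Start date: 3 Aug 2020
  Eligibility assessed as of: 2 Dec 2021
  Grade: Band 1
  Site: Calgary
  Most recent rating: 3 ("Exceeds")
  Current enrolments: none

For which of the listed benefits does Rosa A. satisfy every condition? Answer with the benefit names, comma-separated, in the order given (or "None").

401(k) Plan

Service from 3 Aug 2020 to 2 Dec 2021: 486 days.
Health Insurance — service 486 days ≥ 6 weeks (≈42 days) ✓; site Calgary ✗ (not Austin) → not eligible.
Caregiver Leave — status temporary ✓; service 486 days ≥ 12 months (≈360 days) ✓; grade Band 1 < Band 5 ✗ → not eligible.
Dependent Care FSA — status temporary ✗ (excluded) → not eligible.
Pet Insurance — status temporary ✗ (excluded) → not eligible.
401(k) Plan — status temporary ✓ (not excluded); 20 hrs/wk ≥ 20 ✓; rating 3 ≥ 2 ✓ → eligible.
Vision Plan — status temporary ✓; service 486 days < 2 years (≈730 days) ✗ → not eligible.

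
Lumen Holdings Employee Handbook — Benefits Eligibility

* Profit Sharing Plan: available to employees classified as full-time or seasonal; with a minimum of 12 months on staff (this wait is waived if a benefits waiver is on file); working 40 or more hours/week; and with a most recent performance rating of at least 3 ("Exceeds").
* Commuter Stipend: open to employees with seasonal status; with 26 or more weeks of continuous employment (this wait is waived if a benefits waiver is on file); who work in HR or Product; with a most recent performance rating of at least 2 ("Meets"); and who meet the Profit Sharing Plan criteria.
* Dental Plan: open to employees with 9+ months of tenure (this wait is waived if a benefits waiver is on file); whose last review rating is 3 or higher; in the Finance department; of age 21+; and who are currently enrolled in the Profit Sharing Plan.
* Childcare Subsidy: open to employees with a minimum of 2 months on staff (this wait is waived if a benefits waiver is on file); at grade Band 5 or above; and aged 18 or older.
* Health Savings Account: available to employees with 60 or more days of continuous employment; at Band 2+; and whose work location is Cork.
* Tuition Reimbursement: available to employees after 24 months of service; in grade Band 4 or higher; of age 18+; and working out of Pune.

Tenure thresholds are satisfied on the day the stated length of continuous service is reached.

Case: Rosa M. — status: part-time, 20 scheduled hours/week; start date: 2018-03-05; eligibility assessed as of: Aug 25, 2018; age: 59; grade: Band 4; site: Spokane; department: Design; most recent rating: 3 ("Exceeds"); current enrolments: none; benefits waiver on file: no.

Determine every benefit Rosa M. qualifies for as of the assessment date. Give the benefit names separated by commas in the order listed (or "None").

Service from 2018-03-05 to Aug 25, 2018: 173 days.
Profit Sharing Plan — status part-time ✗ (requires full-time or seasonal) → not eligible.
Commuter Stipend — status part-time ✗ (requires seasonal) → not eligible.
Dental Plan — no waiver, service 173 days < 9 months (≈270 days) ✗ → not eligible.
Childcare Subsidy — no waiver, service 173 days ≥ 2 months (≈60 days) ✓; grade Band 4 < Band 5 ✗ → not eligible.
Health Savings Account — service 173 days ≥ 60 days ✓; grade Band 4 ≥ Band 2 ✓; site Spokane ✗ (not Cork) → not eligible.
Tuition Reimbursement — service 173 days < 24 months (≈720 days) ✗ → not eligible.

None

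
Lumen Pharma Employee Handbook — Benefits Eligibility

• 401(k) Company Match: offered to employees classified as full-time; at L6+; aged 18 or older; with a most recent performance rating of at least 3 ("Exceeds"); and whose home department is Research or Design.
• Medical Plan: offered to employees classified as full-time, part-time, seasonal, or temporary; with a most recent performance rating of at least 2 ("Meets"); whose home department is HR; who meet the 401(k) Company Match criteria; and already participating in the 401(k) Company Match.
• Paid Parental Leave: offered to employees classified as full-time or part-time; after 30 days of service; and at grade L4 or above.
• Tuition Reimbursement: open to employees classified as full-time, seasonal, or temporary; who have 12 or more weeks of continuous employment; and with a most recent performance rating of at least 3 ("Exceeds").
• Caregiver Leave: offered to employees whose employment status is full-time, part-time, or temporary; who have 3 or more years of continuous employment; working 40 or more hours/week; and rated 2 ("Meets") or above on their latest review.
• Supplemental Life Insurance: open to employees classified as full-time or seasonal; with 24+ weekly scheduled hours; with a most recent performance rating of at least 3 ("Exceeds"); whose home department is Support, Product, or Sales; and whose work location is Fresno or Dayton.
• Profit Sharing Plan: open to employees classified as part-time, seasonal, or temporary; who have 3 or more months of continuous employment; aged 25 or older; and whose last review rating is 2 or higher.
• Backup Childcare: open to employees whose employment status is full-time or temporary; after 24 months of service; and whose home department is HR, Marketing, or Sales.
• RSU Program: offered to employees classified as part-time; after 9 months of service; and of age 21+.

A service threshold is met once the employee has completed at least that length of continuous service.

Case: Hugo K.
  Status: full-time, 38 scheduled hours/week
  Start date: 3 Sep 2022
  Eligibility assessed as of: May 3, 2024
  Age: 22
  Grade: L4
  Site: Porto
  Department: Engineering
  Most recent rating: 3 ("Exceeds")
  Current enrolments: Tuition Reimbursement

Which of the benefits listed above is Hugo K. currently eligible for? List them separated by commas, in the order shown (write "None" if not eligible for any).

Service from 3 Sep 2022 to May 3, 2024: 608 days.
401(k) Company Match — status full-time ✓; grade L4 < L6 ✗ → not eligible.
Medical Plan — status full-time ✓; rating 3 ≥ 2 ✓; dept Engineering ✗ → not eligible.
Paid Parental Leave — status full-time ✓; service 608 days ≥ 30 days ✓; grade L4 ≥ L4 ✓ → eligible.
Tuition Reimbursement — status full-time ✓; service 608 days ≥ 12 weeks (≈84 days) ✓; rating 3 ≥ 3 ✓ → eligible.
Caregiver Leave — status full-time ✓; service 608 days < 3 years (≈1095 days) ✗ → not eligible.
Supplemental Life Insurance — status full-time ✓; 38 hrs/wk ≥ 24 ✓; rating 3 ≥ 3 ✓; dept Engineering ✗ → not eligible.
Profit Sharing Plan — status full-time ✗ (requires part-time, seasonal, or temporary) → not eligible.
Backup Childcare — status full-time ✓; service 608 days < 24 months (≈720 days) ✗ → not eligible.
RSU Program — status full-time ✗ (requires part-time) → not eligible.

Paid Parental Leave, Tuition Reimbursement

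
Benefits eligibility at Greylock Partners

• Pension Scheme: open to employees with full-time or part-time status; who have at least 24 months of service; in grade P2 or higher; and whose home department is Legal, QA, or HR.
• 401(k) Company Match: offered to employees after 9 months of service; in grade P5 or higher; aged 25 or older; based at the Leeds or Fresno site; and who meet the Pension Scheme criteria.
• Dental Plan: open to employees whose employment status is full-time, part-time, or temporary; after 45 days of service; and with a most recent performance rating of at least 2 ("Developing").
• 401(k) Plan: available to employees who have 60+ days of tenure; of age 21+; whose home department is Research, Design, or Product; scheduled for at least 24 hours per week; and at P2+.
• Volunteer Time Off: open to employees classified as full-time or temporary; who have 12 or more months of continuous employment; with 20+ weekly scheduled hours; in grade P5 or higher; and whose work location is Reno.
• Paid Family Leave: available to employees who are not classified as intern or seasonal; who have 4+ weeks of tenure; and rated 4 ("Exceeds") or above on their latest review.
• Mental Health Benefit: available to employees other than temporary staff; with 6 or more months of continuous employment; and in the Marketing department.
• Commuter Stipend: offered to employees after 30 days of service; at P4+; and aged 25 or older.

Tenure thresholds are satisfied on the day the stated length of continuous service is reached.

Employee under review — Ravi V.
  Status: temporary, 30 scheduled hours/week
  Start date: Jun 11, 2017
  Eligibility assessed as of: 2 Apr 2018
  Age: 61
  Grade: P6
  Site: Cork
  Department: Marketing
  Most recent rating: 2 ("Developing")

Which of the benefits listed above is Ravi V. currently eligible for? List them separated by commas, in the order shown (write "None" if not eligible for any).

Service from Jun 11, 2017 to 2 Apr 2018: 295 days.
Pension Scheme — status temporary ✗ (requires full-time or part-time) → not eligible.
401(k) Company Match — service 295 days ≥ 9 months (≈270 days) ✓; grade P6 ≥ P5 ✓; age 61 ≥ 25 ✓; site Cork ✗ (not Leeds or Fresno) → not eligible.
Dental Plan — status temporary ✓; service 295 days ≥ 45 days ✓; rating 2 ≥ 2 ✓ → eligible.
401(k) Plan — service 295 days ≥ 60 days ✓; age 61 ≥ 21 ✓; dept Marketing ✗ → not eligible.
Volunteer Time Off — status temporary ✓; service 295 days < 12 months (≈360 days) ✗ → not eligible.
Paid Family Leave — status temporary ✓ (not excluded); service 295 days ≥ 4 weeks (≈28 days) ✓; rating 2 < 4 ✗ → not eligible.
Mental Health Benefit — status temporary ✗ (excluded) → not eligible.
Commuter Stipend — service 295 days ≥ 30 days ✓; grade P6 ≥ P4 ✓; age 61 ≥ 25 ✓ → eligible.

Dental Plan, Commuter Stipend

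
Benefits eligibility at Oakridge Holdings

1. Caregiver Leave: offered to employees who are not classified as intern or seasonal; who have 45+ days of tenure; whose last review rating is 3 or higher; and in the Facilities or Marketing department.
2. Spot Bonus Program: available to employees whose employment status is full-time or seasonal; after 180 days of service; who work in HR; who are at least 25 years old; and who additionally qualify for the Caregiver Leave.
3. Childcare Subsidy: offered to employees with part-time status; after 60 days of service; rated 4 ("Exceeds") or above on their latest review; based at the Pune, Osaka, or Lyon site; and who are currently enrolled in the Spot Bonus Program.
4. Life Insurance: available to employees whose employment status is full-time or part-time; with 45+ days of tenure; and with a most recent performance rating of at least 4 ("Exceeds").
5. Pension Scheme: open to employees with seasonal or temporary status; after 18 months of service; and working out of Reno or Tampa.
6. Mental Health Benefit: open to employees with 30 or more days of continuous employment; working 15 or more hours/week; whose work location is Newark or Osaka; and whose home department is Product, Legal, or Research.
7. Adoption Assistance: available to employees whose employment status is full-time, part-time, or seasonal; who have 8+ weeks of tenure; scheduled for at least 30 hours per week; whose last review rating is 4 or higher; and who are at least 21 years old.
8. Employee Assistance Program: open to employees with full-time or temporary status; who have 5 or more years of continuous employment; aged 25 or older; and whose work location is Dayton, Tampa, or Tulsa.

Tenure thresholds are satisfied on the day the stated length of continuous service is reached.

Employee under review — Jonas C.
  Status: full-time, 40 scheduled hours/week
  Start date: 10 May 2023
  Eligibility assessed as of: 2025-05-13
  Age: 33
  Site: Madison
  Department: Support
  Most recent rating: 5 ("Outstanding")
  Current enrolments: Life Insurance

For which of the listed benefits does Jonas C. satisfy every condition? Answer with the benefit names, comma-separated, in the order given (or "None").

Life Insurance, Adoption Assistance

Service from 10 May 2023 to 2025-05-13: 734 days.
Caregiver Leave — status full-time ✓ (not excluded); service 734 days ≥ 45 days ✓; rating 5 ≥ 3 ✓; dept Support ✗ → not eligible.
Spot Bonus Program — status full-time ✓; service 734 days ≥ 180 days ✓; dept Support ✗ → not eligible.
Childcare Subsidy — status full-time ✗ (requires part-time) → not eligible.
Life Insurance — status full-time ✓; service 734 days ≥ 45 days ✓; rating 5 ≥ 4 ✓ → eligible.
Pension Scheme — status full-time ✗ (requires seasonal or temporary) → not eligible.
Mental Health Benefit — service 734 days ≥ 30 days ✓; 40 hrs/wk ≥ 15 ✓; site Madison ✗ (not Newark or Osaka) → not eligible.
Adoption Assistance — status full-time ✓; service 734 days ≥ 8 weeks (≈56 days) ✓; 40 hrs/wk ≥ 30 ✓; rating 5 ≥ 4 ✓; age 33 ≥ 21 ✓ → eligible.
Employee Assistance Program — status full-time ✓; service 734 days < 5 years (≈1825 days) ✗ → not eligible.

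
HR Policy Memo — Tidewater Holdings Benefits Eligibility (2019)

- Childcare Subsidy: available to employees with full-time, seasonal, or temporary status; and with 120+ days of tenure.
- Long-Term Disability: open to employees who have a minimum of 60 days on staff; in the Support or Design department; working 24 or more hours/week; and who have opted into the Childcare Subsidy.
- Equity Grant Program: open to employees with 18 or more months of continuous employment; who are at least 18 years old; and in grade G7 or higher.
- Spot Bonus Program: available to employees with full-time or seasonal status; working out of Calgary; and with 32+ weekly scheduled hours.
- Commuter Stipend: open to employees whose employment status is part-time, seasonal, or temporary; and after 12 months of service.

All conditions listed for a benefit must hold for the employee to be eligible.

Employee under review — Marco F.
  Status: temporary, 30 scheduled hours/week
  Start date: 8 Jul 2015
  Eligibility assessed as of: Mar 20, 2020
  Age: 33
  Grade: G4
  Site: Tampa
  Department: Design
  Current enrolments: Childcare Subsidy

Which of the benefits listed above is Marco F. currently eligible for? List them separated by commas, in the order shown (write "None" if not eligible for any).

Service from 8 Jul 2015 to Mar 20, 2020: 1717 days.
Childcare Subsidy — status temporary ✓; service 1717 days ≥ 120 days ✓ → eligible.
Long-Term Disability — service 1717 days ≥ 60 days ✓; dept Design ✓; 30 hrs/wk ≥ 24 ✓; enrolled in Childcare Subsidy ✓ → eligible.
Equity Grant Program — service 1717 days ≥ 18 months (≈540 days) ✓; age 33 ≥ 18 ✓; grade G4 < G7 ✗ → not eligible.
Spot Bonus Program — status temporary ✗ (requires full-time or seasonal) → not eligible.
Commuter Stipend — status temporary ✓; service 1717 days ≥ 12 months (≈360 days) ✓ → eligible.

Childcare Subsidy, Long-Term Disability, Commuter Stipend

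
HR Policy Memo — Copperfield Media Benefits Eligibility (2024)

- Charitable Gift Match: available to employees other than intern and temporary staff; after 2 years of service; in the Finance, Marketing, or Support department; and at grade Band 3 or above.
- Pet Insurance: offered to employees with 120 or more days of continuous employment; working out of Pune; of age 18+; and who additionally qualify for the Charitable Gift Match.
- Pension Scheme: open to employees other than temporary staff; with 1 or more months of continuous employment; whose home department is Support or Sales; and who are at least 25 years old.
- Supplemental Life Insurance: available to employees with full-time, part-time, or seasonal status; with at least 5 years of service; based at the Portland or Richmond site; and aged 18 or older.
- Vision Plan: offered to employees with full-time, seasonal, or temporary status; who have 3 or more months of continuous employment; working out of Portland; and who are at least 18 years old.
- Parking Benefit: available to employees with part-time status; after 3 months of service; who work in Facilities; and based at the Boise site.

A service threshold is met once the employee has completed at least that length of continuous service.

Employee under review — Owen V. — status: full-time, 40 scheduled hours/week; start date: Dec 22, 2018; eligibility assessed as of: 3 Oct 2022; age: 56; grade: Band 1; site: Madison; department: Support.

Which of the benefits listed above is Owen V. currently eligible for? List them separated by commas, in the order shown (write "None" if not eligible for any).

Service from Dec 22, 2018 to 3 Oct 2022: 1381 days.
Charitable Gift Match — status full-time ✓ (not excluded); service 1381 days ≥ 2 years (≈730 days) ✓; dept Support ✓; grade Band 1 < Band 3 ✗ → not eligible.
Pet Insurance — service 1381 days ≥ 120 days ✓; site Madison ✗ (not Pune) → not eligible.
Pension Scheme — status full-time ✓ (not excluded); service 1381 days ≥ 1 month (≈30 days) ✓; dept Support ✓; age 56 ≥ 25 ✓ → eligible.
Supplemental Life Insurance — status full-time ✓; service 1381 days < 5 years (≈1825 days) ✗ → not eligible.
Vision Plan — status full-time ✓; service 1381 days ≥ 3 months (≈90 days) ✓; site Madison ✗ (not Portland) → not eligible.
Parking Benefit — status full-time ✗ (requires part-time) → not eligible.

Pension Scheme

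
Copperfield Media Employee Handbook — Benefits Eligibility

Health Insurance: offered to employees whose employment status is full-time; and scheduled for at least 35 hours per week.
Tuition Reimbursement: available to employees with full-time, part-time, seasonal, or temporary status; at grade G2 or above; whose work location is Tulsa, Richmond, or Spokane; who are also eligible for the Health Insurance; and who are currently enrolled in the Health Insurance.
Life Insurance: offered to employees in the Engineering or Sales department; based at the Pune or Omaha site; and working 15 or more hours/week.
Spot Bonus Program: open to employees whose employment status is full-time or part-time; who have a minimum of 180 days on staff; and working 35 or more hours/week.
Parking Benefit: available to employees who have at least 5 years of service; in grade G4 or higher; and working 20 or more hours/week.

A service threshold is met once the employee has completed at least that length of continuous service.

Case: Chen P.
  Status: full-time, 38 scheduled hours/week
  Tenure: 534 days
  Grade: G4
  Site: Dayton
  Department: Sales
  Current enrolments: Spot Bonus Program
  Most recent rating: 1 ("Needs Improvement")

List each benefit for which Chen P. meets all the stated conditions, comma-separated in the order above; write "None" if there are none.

Health Insurance, Spot Bonus Program

Health Insurance — status full-time ✓; 38 hrs/wk ≥ 35 ✓ → eligible.
Tuition Reimbursement — status full-time ✓; grade G4 ≥ G2 ✓; site Dayton ✗ (not Tulsa, Richmond, or Spokane) → not eligible.
Life Insurance — dept Sales ✓; site Dayton ✗ (not Pune or Omaha) → not eligible.
Spot Bonus Program — status full-time ✓; service 534 days ≥ 180 days ✓; 38 hrs/wk ≥ 35 ✓ → eligible.
Parking Benefit — service 534 days < 5 years (≈1825 days) ✗ → not eligible.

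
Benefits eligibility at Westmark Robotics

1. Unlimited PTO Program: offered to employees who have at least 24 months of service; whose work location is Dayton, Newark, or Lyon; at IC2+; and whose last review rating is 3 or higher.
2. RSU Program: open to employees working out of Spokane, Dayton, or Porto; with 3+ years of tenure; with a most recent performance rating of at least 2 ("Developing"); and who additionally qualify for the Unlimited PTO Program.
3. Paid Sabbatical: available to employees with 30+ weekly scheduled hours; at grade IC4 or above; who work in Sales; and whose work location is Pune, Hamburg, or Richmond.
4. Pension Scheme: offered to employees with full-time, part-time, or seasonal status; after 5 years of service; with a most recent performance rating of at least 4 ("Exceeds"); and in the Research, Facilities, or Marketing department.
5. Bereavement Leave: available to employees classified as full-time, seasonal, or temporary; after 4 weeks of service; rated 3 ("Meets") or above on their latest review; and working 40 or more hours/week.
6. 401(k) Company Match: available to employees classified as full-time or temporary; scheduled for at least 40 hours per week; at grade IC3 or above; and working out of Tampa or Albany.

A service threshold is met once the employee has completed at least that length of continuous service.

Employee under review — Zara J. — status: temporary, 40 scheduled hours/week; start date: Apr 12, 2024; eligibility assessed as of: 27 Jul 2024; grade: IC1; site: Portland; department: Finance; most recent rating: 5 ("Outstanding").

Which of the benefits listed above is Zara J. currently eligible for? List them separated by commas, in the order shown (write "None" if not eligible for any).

Service from Apr 12, 2024 to 27 Jul 2024: 106 days.
Unlimited PTO Program — service 106 days < 24 months (≈720 days) ✗ → not eligible.
RSU Program — site Portland ✗ (not Spokane, Dayton, or Porto) → not eligible.
Paid Sabbatical — 40 hrs/wk ≥ 30 ✓; grade IC1 < IC4 ✗ → not eligible.
Pension Scheme — status temporary ✗ (requires full-time, part-time, or seasonal) → not eligible.
Bereavement Leave — status temporary ✓; service 106 days ≥ 4 weeks (≈28 days) ✓; rating 5 ≥ 3 ✓; 40 hrs/wk ≥ 40 ✓ → eligible.
401(k) Company Match — status temporary ✓; 40 hrs/wk ≥ 40 ✓; grade IC1 < IC3 ✗ → not eligible.

Bereavement Leave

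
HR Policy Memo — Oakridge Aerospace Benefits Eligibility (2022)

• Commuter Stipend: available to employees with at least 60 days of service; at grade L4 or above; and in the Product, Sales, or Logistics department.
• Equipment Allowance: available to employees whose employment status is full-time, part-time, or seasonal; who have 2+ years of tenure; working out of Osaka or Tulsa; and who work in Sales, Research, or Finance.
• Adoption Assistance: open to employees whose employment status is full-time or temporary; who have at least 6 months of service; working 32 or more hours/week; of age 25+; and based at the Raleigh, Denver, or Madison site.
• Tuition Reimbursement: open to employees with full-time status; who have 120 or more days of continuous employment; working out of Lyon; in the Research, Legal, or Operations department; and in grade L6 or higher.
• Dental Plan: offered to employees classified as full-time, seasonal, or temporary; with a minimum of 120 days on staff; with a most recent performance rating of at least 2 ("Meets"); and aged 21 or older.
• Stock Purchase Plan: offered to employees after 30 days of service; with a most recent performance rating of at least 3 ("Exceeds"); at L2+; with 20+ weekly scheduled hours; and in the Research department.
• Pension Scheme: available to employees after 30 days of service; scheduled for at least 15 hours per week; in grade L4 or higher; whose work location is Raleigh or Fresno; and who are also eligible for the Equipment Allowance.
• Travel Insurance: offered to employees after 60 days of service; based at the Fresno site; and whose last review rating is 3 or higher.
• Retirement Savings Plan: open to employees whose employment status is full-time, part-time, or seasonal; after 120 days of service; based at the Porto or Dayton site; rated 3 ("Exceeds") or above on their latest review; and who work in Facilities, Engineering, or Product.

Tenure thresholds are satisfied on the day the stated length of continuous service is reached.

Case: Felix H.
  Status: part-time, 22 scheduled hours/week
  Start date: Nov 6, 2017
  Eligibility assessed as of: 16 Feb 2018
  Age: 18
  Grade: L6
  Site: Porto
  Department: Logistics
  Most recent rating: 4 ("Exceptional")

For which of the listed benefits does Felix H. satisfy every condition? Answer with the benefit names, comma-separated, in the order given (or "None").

Service from Nov 6, 2017 to 16 Feb 2018: 102 days.
Commuter Stipend — service 102 days ≥ 60 days ✓; grade L6 ≥ L4 ✓; dept Logistics ✓ → eligible.
Equipment Allowance — status part-time ✓; service 102 days < 2 years (≈730 days) ✗ → not eligible.
Adoption Assistance — status part-time ✗ (requires full-time or temporary) → not eligible.
Tuition Reimbursement — status part-time ✗ (requires full-time) → not eligible.
Dental Plan — status part-time ✗ (requires full-time, seasonal, or temporary) → not eligible.
Stock Purchase Plan — service 102 days ≥ 30 days ✓; rating 4 ≥ 3 ✓; grade L6 ≥ L2 ✓; 22 hrs/wk ≥ 20 ✓; dept Logistics ✗ → not eligible.
Pension Scheme — service 102 days ≥ 30 days ✓; 22 hrs/wk ≥ 15 ✓; grade L6 ≥ L4 ✓; site Porto ✗ (not Raleigh or Fresno) → not eligible.
Travel Insurance — service 102 days ≥ 60 days ✓; site Porto ✗ (not Fresno) → not eligible.
Retirement Savings Plan — status part-time ✓; service 102 days < 120 days ✗ → not eligible.

Commuter Stipend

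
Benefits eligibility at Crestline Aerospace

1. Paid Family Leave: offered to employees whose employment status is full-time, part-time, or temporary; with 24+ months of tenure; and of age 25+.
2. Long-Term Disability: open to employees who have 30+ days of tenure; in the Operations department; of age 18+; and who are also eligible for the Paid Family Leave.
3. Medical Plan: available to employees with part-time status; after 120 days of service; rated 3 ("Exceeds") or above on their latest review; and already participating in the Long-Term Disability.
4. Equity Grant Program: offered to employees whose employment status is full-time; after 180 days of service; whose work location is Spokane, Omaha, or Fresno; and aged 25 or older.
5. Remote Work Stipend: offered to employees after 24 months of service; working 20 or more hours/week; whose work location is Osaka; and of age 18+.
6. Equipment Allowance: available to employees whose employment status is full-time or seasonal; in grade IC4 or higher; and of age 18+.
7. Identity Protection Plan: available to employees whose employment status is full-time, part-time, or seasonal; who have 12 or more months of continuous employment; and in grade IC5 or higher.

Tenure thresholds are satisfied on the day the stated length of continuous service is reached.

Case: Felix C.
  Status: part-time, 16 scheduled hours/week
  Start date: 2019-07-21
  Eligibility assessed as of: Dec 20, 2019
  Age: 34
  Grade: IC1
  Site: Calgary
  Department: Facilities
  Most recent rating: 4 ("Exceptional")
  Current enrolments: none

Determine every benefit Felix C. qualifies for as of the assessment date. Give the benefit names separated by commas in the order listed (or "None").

None

Service from 2019-07-21 to Dec 20, 2019: 152 days.
Paid Family Leave — status part-time ✓; service 152 days < 24 months (≈720 days) ✗ → not eligible.
Long-Term Disability — service 152 days ≥ 30 days ✓; dept Facilities ✗ → not eligible.
Medical Plan — status part-time ✓; service 152 days ≥ 120 days ✓; rating 4 ≥ 3 ✓; not enrolled in Long-Term Disability ✗ → not eligible.
Equity Grant Program — status part-time ✗ (requires full-time) → not eligible.
Remote Work Stipend — service 152 days < 24 months (≈720 days) ✗ → not eligible.
Equipment Allowance — status part-time ✗ (requires full-time or seasonal) → not eligible.
Identity Protection Plan — status part-time ✓; service 152 days < 12 months (≈360 days) ✗ → not eligible.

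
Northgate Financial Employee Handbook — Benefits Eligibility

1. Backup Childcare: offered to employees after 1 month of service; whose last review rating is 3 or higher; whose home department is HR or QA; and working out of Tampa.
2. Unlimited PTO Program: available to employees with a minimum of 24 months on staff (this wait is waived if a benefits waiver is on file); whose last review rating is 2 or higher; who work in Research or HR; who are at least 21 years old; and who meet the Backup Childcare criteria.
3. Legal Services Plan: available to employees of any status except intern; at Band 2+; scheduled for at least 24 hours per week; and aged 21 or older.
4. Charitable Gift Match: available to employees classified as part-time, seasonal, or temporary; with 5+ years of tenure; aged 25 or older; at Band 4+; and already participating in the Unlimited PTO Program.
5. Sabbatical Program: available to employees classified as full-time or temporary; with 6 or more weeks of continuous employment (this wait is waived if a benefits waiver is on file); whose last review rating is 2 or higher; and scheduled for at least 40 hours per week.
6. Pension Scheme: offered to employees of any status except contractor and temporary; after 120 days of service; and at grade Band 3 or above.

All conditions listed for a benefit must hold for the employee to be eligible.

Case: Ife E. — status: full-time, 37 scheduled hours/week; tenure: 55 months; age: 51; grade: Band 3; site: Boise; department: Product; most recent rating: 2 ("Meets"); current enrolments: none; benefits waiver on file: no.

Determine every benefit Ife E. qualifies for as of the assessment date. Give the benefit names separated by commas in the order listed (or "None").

Legal Services Plan, Pension Scheme

Backup Childcare — service 55 months ≥ 1 month ✓; rating 2 < 3 ✗ → not eligible.
Unlimited PTO Program — no waiver, service 55 months ≥ 24 months ✓; rating 2 ≥ 2 ✓; dept Product ✗ → not eligible.
Legal Services Plan — status full-time ✓ (not excluded); grade Band 3 ≥ Band 2 ✓; 37 hrs/wk ≥ 24 ✓; age 51 ≥ 21 ✓ → eligible.
Charitable Gift Match — status full-time ✗ (requires part-time, seasonal, or temporary) → not eligible.
Sabbatical Program — status full-time ✓; no waiver, service 55 months ≥ 6 weeks (≈42 days) ✓; rating 2 ≥ 2 ✓; 37 hrs/wk < 40 ✗ → not eligible.
Pension Scheme — status full-time ✓ (not excluded); service 55 months ≥ 120 days ✓; grade Band 3 ≥ Band 3 ✓ → eligible.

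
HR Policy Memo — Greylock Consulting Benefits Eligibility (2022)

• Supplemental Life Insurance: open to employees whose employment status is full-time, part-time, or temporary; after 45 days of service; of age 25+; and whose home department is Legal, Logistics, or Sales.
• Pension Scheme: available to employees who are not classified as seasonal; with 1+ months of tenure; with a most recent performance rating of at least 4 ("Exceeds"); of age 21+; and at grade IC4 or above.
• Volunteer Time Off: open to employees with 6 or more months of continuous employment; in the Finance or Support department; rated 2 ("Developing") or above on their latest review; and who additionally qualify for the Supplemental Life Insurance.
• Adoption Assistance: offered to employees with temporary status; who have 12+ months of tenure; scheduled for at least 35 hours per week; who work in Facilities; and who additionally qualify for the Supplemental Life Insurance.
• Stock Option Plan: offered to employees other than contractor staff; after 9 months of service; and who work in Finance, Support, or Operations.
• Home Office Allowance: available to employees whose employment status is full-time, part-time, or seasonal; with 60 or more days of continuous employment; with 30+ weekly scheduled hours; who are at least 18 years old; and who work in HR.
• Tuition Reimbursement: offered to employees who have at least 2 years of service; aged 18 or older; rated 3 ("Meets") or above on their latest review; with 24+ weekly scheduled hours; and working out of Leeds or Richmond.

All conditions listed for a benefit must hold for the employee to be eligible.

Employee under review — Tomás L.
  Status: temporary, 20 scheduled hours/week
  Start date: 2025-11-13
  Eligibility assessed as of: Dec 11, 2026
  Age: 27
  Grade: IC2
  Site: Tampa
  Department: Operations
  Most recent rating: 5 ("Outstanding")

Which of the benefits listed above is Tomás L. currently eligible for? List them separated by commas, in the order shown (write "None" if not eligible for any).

Stock Option Plan

Service from 2025-11-13 to Dec 11, 2026: 393 days.
Supplemental Life Insurance — status temporary ✓; service 393 days ≥ 45 days ✓; age 27 ≥ 25 ✓; dept Operations ✗ → not eligible.
Pension Scheme — status temporary ✓ (not excluded); service 393 days ≥ 1 month (≈30 days) ✓; rating 5 ≥ 4 ✓; age 27 ≥ 21 ✓; grade IC2 < IC4 ✗ → not eligible.
Volunteer Time Off — service 393 days ≥ 6 months (≈180 days) ✓; dept Operations ✗ → not eligible.
Adoption Assistance — status temporary ✓; service 393 days ≥ 12 months (≈360 days) ✓; 20 hrs/wk < 35 ✗ → not eligible.
Stock Option Plan — status temporary ✓ (not excluded); service 393 days ≥ 9 months (≈270 days) ✓; dept Operations ✓ → eligible.
Home Office Allowance — status temporary ✗ (requires full-time, part-time, or seasonal) → not eligible.
Tuition Reimbursement — service 393 days < 2 years (≈730 days) ✗ → not eligible.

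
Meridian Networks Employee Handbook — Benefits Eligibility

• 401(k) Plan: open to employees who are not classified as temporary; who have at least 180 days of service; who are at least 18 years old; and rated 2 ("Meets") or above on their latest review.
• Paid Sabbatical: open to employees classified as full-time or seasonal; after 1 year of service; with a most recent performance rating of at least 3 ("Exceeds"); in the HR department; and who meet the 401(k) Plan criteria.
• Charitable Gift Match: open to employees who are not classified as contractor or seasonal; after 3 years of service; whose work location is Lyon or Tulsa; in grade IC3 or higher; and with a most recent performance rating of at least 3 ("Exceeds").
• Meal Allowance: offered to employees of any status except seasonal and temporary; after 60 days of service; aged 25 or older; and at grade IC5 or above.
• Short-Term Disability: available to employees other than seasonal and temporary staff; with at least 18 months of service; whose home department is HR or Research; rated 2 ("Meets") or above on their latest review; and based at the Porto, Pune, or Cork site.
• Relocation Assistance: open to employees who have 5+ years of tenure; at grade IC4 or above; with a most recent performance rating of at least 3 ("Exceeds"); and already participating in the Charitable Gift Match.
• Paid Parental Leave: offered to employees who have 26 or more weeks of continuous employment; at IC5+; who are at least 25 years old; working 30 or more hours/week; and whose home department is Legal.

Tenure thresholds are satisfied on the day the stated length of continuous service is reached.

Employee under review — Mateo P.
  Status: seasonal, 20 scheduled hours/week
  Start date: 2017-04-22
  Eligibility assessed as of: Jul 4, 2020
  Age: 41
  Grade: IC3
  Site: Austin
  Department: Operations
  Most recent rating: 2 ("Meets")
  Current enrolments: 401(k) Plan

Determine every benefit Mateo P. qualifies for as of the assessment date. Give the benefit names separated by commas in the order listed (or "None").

401(k) Plan

Service from 2017-04-22 to Jul 4, 2020: 1169 days.
401(k) Plan — status seasonal ✓ (not excluded); service 1169 days ≥ 180 days ✓; age 41 ≥ 18 ✓; rating 2 ≥ 2 ✓ → eligible.
Paid Sabbatical — status seasonal ✓; service 1169 days ≥ 1 year (≈365 days) ✓; rating 2 < 3 ✗ → not eligible.
Charitable Gift Match — status seasonal ✗ (excluded) → not eligible.
Meal Allowance — status seasonal ✗ (excluded) → not eligible.
Short-Term Disability — status seasonal ✗ (excluded) → not eligible.
Relocation Assistance — service 1169 days < 5 years (≈1825 days) ✗ → not eligible.
Paid Parental Leave — service 1169 days ≥ 26 weeks (≈182 days) ✓; grade IC3 < IC5 ✗ → not eligible.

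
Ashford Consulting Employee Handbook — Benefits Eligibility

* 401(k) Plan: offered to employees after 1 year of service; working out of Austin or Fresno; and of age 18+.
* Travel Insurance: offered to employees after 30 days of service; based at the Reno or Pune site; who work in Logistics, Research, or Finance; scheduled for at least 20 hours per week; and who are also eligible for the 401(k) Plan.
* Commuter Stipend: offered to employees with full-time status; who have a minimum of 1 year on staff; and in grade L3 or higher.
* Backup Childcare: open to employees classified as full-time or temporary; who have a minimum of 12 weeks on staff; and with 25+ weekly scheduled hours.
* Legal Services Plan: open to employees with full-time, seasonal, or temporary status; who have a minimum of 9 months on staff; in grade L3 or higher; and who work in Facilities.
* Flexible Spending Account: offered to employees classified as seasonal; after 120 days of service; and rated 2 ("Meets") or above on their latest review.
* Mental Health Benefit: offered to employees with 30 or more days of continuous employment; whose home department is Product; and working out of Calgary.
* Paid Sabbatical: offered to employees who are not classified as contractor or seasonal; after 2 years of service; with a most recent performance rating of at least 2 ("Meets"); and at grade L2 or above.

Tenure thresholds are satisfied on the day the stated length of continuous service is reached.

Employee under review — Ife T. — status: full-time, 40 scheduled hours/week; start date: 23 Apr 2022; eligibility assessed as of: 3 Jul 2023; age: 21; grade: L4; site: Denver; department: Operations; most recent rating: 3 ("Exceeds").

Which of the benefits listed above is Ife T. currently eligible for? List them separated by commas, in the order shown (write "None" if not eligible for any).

Commuter Stipend, Backup Childcare

Service from 23 Apr 2022 to 3 Jul 2023: 436 days.
401(k) Plan — service 436 days ≥ 1 year (≈365 days) ✓; site Denver ✗ (not Austin or Fresno) → not eligible.
Travel Insurance — service 436 days ≥ 30 days ✓; site Denver ✗ (not Reno or Pune) → not eligible.
Commuter Stipend — status full-time ✓; service 436 days ≥ 1 year (≈365 days) ✓; grade L4 ≥ L3 ✓ → eligible.
Backup Childcare — status full-time ✓; service 436 days ≥ 12 weeks (≈84 days) ✓; 40 hrs/wk ≥ 25 ✓ → eligible.
Legal Services Plan — status full-time ✓; service 436 days ≥ 9 months (≈270 days) ✓; grade L4 ≥ L3 ✓; dept Operations ✗ → not eligible.
Flexible Spending Account — status full-time ✗ (requires seasonal) → not eligible.
Mental Health Benefit — service 436 days ≥ 30 days ✓; dept Operations ✗ → not eligible.
Paid Sabbatical — status full-time ✓ (not excluded); service 436 days < 2 years (≈730 days) ✗ → not eligible.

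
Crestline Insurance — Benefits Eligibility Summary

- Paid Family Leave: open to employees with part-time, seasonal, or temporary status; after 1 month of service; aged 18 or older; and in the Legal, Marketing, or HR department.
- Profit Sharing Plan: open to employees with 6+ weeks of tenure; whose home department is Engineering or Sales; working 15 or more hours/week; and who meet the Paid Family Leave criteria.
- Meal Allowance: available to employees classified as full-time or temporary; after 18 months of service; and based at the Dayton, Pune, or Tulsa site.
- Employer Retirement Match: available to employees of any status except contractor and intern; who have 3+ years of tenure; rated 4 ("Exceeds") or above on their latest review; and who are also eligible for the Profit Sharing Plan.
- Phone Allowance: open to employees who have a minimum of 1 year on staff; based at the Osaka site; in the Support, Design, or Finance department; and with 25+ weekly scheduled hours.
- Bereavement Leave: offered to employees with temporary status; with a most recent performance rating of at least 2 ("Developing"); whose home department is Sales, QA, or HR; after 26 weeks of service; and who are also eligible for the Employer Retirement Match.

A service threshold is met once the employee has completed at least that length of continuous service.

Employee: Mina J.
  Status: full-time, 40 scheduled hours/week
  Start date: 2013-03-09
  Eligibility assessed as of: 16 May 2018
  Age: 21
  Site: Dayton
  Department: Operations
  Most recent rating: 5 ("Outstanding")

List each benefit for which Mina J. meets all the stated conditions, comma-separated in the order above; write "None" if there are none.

Meal Allowance

Service from 2013-03-09 to 16 May 2018: 1894 days.
Paid Family Leave — status full-time ✗ (requires part-time, seasonal, or temporary) → not eligible.
Profit Sharing Plan — service 1894 days ≥ 6 weeks (≈42 days) ✓; dept Operations ✗ → not eligible.
Meal Allowance — status full-time ✓; service 1894 days ≥ 18 months (≈540 days) ✓; site Dayton ✓ → eligible.
Employer Retirement Match — status full-time ✓ (not excluded); service 1894 days ≥ 3 years (≈1095 days) ✓; rating 5 ≥ 4 ✓; not eligible for Profit Sharing Plan ✗ → not eligible.
Phone Allowance — service 1894 days ≥ 1 year (≈365 days) ✓; site Dayton ✗ (not Osaka) → not eligible.
Bereavement Leave — status full-time ✗ (requires temporary) → not eligible.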